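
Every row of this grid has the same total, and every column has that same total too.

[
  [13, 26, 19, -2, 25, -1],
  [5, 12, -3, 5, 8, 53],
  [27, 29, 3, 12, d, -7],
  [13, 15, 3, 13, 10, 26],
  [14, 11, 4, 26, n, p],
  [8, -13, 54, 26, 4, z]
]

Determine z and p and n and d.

z = 1, p = 8, n = 17, d = 16

Rows 1 and 2 both sum to 80, so that's the common total.
The known cells in row 6 total 79, leaving 80 − 79 = 1 for the blank.
The known cells in column 6 total 72, leaving 80 − 72 = 8 for the blank.
The known cells in row 5 total 63, leaving 80 − 63 = 17 for the blank.
The known cells in row 3 total 64, leaving 80 − 64 = 16 for the blank.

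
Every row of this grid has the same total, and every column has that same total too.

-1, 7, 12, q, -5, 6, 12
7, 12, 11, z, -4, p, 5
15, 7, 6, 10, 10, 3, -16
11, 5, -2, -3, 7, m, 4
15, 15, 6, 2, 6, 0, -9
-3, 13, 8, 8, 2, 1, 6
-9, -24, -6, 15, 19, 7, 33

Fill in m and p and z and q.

Rows 3 and 5 both sum to 35, so that's the common total.
The known cells in row 1 total 31, leaving 35 − 31 = 4 for the blank.
The known cells in column 4 total 36, leaving 35 − 36 = -1 for the blank.
The known cells in row 4 total 22, leaving 35 − 22 = 13 for the blank.
The known cells in row 2 total 30, leaving 35 − 30 = 5 for the blank.

m = 13, p = 5, z = -1, q = 4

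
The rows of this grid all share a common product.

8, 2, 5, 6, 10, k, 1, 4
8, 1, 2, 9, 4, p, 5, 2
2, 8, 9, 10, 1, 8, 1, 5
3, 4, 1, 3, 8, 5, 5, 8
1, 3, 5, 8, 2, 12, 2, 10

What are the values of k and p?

k = 3, p = 10

Rows 4 and 5 each multiply to 57600, so every row has product 57600.
Row 1: 8×2×5×6×10×1×4 = 19200, so the missing entry is 57600 ÷ 19200 = 3.
Row 2: 8×1×2×9×4×5×2 = 5760, so the missing entry is 57600 ÷ 5760 = 10.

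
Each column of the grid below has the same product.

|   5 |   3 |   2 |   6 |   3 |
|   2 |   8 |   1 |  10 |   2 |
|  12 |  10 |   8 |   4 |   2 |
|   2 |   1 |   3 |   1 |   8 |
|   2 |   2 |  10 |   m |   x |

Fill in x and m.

Columns 1 and 2 each multiply to 480, so every column has product 480.
Column 5: 3×2×2×8 = 96, so the missing entry is 480 ÷ 96 = 5.
Column 4: 6×10×4×1 = 240, so the missing entry is 480 ÷ 240 = 2.

x = 5, m = 2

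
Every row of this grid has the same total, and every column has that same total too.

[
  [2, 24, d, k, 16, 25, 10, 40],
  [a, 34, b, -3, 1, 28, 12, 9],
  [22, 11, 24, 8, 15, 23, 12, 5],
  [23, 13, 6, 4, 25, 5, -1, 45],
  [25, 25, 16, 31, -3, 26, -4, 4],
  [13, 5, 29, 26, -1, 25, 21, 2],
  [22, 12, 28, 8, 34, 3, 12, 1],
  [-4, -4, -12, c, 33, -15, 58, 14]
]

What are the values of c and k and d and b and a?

Rows 3 and 4 both sum to 120, so that's the common total.
The known cells in row 8 total 70, leaving 120 − 70 = 50 for the blank.
The known cells in column 4 total 124, leaving 120 − 124 = -4 for the blank.
The known cells in row 1 total 113, leaving 120 − 113 = 7 for the blank.
The known cells in column 3 total 98, leaving 120 − 98 = 22 for the blank.
The known cells in row 2 total 103, leaving 120 − 103 = 17 for the blank.

c = 50, k = -4, d = 7, b = 22, a = 17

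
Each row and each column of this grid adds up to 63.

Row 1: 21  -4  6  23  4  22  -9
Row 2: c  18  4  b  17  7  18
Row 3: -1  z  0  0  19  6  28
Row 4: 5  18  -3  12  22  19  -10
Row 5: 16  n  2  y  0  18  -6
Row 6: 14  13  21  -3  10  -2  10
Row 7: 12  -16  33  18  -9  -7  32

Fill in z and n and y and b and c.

z = 11, n = 23, y = 10, b = 3, c = -4

Row 3: -1 + 0 + 0 + 19 + 6 + 28 = 52, so its missing entry is 63 − 52 = 11.
Column 2: -4 + 18 + 11 + 18 + 13 − 16 = 40, so its missing entry is 63 − 40 = 23.
Row 5: 16 + 23 + 2 + 0 + 18 − 6 = 53, so its missing entry is 63 − 53 = 10.
Column 1: 21 − 1 + 5 + 16 + 14 + 12 = 67, so its missing entry is 63 − 67 = -4.
Row 2: -4 + 18 + 4 + 17 + 7 + 18 = 60, so its missing entry is 63 − 60 = 3.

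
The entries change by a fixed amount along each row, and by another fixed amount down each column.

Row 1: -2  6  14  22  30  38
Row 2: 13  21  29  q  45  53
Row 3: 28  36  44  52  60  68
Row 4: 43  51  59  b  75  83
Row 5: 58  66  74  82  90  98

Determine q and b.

q = 37, b = 67

Along each row the entries change by 8 per step; down each column they change by 15.
Row 2: from 13 at column 1, stepping by 8 to column 4 gives 37.
Row 4: from 43 at column 1, stepping by 8 to column 4 gives 67.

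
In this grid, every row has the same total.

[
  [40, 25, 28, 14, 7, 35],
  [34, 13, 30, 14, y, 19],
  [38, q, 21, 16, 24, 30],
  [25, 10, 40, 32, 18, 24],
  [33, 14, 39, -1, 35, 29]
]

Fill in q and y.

q = 20, y = 39

The complete rows each total 149.
Row 3 is missing 149 − 129 = 20 (since 38 + 21 + 16 + 24 + 30 = 129).
Row 2 is missing 149 − 110 = 39 (since 34 + 13 + 30 + 14 + 19 = 110).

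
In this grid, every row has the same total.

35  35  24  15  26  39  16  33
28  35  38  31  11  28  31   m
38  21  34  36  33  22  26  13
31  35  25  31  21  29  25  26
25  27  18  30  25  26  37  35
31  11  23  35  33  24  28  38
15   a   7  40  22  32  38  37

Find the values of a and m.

a = 32, m = 21

The complete rows each total 223.
Row 7 is missing 223 − 191 = 32 (since 15 + 7 + 40 + 22 + 32 + 38 + 37 = 191).
Row 2 is missing 223 − 202 = 21 (since 28 + 35 + 38 + 31 + 11 + 28 + 31 = 202).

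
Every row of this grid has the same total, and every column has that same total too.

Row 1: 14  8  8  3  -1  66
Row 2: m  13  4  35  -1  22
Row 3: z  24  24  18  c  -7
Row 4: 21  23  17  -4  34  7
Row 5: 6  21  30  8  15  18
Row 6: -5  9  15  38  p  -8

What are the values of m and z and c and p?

m = 25, z = 37, c = 2, p = 49

Rows 1 and 4 both sum to 98, so that's the common total.
The known cells in row 2 total 73, leaving 98 − 73 = 25 for the blank.
The known cells in row 6 total 49, leaving 98 − 49 = 49 for the blank.
The known cells in column 5 total 96, leaving 98 − 96 = 2 for the blank.
The known cells in row 3 total 61, leaving 98 − 61 = 37 for the blank.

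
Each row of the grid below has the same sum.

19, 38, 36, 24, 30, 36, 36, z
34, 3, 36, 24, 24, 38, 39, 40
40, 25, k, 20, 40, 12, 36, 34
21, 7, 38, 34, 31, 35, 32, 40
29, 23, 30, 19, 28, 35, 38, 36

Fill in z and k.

The complete rows each total 238.
Row 1 is missing 238 − 219 = 19 (since 19 + 38 + 36 + 24 + 30 + 36 + 36 = 219).
Row 3 is missing 238 − 207 = 31 (since 40 + 25 + 20 + 40 + 12 + 36 + 34 = 207).

z = 19, k = 31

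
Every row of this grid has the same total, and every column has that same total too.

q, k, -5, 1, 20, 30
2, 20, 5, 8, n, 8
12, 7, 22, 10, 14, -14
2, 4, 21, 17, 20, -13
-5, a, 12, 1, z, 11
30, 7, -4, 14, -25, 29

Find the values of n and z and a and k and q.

n = 8, z = 14, a = 18, k = -5, q = 10

Rows 3 and 4 both sum to 51, so that's the common total.
The known cells in column 1 total 41, leaving 51 − 41 = 10 for the blank.
The known cells in row 1 total 56, leaving 51 − 56 = -5 for the blank.
The known cells in row 2 total 43, leaving 51 − 43 = 8 for the blank.
The known cells in column 5 total 37, leaving 51 − 37 = 14 for the blank.
The known cells in row 5 total 33, leaving 51 − 33 = 18 for the blank.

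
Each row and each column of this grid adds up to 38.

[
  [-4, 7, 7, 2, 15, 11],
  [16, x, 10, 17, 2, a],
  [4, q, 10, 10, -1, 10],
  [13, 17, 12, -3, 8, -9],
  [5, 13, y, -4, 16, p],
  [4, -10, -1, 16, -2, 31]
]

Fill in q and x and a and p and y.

q = 5, x = 6, a = -13, p = 8, y = 0

Row 3 has 4 + 10 + 10 − 1 + 10 = 33; the blank must be 38 − 33 = 5.
Column 2 has 7 + 5 + 17 + 13 − 10 = 32; the blank must be 38 − 32 = 6.
Row 2 has 16 + 6 + 10 + 17 + 2 = 51; the blank must be 38 − 51 = -13.
Column 3 has 7 + 10 + 10 + 12 − 1 = 38; the blank must be 38 − 38 = 0.
Row 5 has 5 + 13 + 0 − 4 + 16 = 30; the blank must be 38 − 30 = 8.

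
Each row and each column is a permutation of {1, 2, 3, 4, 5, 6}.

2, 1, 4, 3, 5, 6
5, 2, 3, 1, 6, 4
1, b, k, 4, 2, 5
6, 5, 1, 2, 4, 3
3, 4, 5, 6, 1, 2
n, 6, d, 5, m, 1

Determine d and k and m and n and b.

At (row 3, col 2): column 2 already has {1, 2, 4, 5, 6}, so the value is 3.
At (row 6, col 5): column 5 already has {1, 2, 4, 5, 6}, so the value is 3.
Cell (6,1): column 1 already has {1, 2, 3, 5, 6} → 4.
For row 3, column 3: row 3 already has {1, 2, 3, 4, 5}; that leaves 6.
For row 6, column 3: row 6 already has {1, 3, 4, 5, 6}; that leaves 2.

d = 2, k = 6, m = 3, n = 4, b = 3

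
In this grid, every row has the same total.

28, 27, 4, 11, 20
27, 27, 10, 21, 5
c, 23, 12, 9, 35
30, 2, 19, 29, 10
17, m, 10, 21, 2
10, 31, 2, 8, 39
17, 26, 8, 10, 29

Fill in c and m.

c = 11, m = 40

Row 2 sums to 90 and so does row 4; that's the common total.
In row 3 the known cells total 79, leaving 90 − 79 = 11.
In row 5 the known cells total 50, leaving 90 − 50 = 40.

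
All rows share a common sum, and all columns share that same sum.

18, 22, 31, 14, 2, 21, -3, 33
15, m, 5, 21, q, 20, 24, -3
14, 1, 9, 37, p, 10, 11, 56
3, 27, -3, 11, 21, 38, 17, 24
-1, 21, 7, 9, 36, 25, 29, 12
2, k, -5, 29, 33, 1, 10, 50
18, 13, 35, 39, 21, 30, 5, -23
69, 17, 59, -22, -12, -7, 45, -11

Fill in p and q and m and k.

Rows 1 and 4 both sum to 138, so that's the common total.
The known cells in row 3 total 138, leaving 138 − 138 = 0 for the blank.
The known cells in row 6 total 120, leaving 138 − 120 = 18 for the blank.
The known cells in column 2 total 119, leaving 138 − 119 = 19 for the blank.
The known cells in row 2 total 101, leaving 138 − 101 = 37 for the blank.

p = 0, q = 37, m = 19, k = 18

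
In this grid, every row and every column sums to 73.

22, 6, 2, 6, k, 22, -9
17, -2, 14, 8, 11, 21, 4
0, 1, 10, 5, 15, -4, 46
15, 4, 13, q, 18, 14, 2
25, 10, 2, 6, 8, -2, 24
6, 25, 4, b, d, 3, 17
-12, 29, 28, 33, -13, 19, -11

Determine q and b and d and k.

Row 4: 15 + 4 + 13 + 18 + 14 + 2 = 66, so its missing entry is 73 − 66 = 7.
Column 4: 6 + 8 + 5 + 7 + 6 + 33 = 65, so its missing entry is 73 − 65 = 8.
Row 6: 6 + 25 + 4 + 8 + 3 + 17 = 63, so its missing entry is 73 − 63 = 10.
Row 1: 22 + 6 + 2 + 6 + 22 − 9 = 49, so its missing entry is 73 − 49 = 24.

q = 7, b = 8, d = 10, k = 24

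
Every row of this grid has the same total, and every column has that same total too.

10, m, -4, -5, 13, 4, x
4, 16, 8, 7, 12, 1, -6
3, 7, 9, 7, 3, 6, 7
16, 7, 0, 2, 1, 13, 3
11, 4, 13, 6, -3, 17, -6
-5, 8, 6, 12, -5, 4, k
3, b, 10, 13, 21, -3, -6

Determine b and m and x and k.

b = 4, m = -4, x = 28, k = 22

Rows 2 and 3 both sum to 42, so that's the common total.
The known cells in row 7 total 38, leaving 42 − 38 = 4 for the blank.
The known cells in column 2 total 46, leaving 42 − 46 = -4 for the blank.
The known cells in row 6 total 20, leaving 42 − 20 = 22 for the blank.
The known cells in row 1 total 14, leaving 42 − 14 = 28 for the blank.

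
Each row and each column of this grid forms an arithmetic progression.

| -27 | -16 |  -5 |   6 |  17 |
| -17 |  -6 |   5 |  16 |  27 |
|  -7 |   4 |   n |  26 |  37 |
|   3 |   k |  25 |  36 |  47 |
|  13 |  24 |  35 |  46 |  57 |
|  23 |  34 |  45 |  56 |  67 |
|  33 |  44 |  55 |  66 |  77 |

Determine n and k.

n = 15, k = 14

Along each row the entries change by 11 per step; down each column they change by 10.
Row 3: from -7 at column 1, stepping by 11 to column 3 gives 15.
Row 4: from 3 at column 1, stepping by 11 to column 2 gives 14.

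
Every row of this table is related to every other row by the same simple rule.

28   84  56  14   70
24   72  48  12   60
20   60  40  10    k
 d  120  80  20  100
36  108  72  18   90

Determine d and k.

d = 40, k = 50

Each row is a constant multiple of every other row — this is a multiplication table with the headers hidden.
Row 4 is 80/56 = 10/7 times row 1, so its entry in column 1 is 28 × 10/7 = 40.
Row 3 is 40/56 = 5/7 times row 1, so its entry in column 5 is 70 × 5/7 = 50.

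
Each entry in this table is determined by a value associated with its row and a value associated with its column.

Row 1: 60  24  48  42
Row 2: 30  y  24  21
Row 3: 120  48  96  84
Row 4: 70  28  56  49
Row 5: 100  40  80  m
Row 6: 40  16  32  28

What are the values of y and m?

y = 12, m = 70

Each row is a constant multiple of every other row — this is a multiplication table with the headers hidden.
Row 2 is 24/48 = 1/2 times row 1, so its entry in column 2 is 24 × 1/2 = 12.
Row 5 is 80/48 = 5/3 times row 1, so its entry in column 4 is 42 × 5/3 = 70.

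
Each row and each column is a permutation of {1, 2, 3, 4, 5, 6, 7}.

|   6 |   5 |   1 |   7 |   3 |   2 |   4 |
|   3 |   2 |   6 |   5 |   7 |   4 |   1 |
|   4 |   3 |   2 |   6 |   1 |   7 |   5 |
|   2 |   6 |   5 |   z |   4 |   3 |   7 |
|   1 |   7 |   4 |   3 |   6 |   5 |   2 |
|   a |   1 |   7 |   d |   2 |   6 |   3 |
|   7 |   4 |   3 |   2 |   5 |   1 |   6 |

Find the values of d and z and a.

At (row 4, col 4): row 4 already has {2, 3, 4, 5, 6, 7}, so the value is 1.
For row 6, column 4: column 4 already has {1, 2, 3, 5, 6, 7}; that leaves 4.
At (row 6, col 1): row 6 already has {1, 2, 3, 4, 6, 7}, so the value is 5.

d = 4, z = 1, a = 5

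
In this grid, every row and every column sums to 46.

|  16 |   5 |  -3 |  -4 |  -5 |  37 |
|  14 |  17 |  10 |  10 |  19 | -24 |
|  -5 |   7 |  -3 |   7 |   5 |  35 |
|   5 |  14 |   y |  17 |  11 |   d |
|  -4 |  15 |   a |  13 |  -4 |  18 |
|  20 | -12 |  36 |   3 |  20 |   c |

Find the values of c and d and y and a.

c = -21, d = 1, y = -2, a = 8

Row 5 has -4 + 15 + 13 − 4 + 18 = 38; the blank must be 46 − 38 = 8.
Column 3 has -3 + 10 − 3 + 8 + 36 = 48; the blank must be 46 − 48 = -2.
Row 6 has 20 − 12 + 36 + 3 + 20 = 67; the blank must be 46 − 67 = -21.
Row 4 has 5 + 14 − 2 + 17 + 11 = 45; the blank must be 46 − 45 = 1.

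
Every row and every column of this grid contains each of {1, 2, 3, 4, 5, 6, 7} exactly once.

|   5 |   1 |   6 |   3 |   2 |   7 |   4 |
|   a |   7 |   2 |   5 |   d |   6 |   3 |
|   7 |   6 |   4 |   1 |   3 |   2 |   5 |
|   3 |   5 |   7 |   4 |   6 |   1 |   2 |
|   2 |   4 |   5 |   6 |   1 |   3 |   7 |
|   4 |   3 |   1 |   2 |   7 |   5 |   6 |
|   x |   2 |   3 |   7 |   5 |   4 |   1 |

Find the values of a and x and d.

a = 1, x = 6, d = 4

At (row 2, col 5): column 5 already has {1, 2, 3, 5, 6, 7}, so the value is 4.
For row 2, column 1: row 2 already has {2, 3, 4, 5, 6, 7}; that leaves 1.
Cell (7,1): row 7 already has {1, 2, 3, 4, 5, 7} → 6.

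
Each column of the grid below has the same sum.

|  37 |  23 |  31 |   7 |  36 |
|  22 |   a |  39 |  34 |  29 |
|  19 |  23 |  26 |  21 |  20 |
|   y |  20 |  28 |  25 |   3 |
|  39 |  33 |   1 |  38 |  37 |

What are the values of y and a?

The complete columns each total 125.
Column 1 is missing 125 − 117 = 8 (since 37 + 22 + 19 + 39 = 117).
Column 2 is missing 125 − 99 = 26 (since 23 + 23 + 20 + 33 = 99).

y = 8, a = 26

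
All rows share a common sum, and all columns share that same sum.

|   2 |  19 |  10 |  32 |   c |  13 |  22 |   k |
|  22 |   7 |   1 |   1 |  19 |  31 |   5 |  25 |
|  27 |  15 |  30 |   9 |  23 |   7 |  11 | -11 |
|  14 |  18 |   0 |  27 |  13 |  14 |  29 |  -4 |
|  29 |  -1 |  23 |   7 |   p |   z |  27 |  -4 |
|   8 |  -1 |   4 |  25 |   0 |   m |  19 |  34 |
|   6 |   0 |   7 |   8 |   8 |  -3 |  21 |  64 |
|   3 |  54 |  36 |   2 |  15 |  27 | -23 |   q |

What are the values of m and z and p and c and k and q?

m = 22, z = 0, p = 30, c = 3, k = 10, q = -3

Rows 2 and 3 both sum to 111, so that's the common total.
The known cells in row 6 total 89, leaving 111 − 89 = 22 for the blank.
The known cells in row 8 total 114, leaving 111 − 114 = -3 for the blank.
The known cells in column 8 total 101, leaving 111 − 101 = 10 for the blank.
The known cells in row 1 total 108, leaving 111 − 108 = 3 for the blank.
The known cells in column 5 total 81, leaving 111 − 81 = 30 for the blank.
The known cells in row 5 total 111, leaving 111 − 111 = 0 for the blank.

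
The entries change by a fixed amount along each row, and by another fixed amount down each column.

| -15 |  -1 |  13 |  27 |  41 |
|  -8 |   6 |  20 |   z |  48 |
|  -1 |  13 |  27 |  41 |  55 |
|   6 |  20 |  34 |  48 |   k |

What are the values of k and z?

k = 62, z = 34

Along each row the entries change by 14 per step; down each column they change by 7.
Row 4: from 6 at column 1, stepping by 14 to column 5 gives 62.
Row 2: from -8 at column 1, stepping by 14 to column 4 gives 34.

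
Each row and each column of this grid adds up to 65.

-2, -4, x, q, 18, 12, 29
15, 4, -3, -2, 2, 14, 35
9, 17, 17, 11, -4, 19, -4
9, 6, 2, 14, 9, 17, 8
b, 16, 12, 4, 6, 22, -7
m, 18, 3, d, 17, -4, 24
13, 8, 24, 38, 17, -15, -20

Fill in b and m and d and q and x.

Row 5: 16 + 12 + 4 + 6 + 22 − 7 = 53, so its missing entry is 65 − 53 = 12.
Column 3: -3 + 17 + 2 + 12 + 3 + 24 = 55, so its missing entry is 65 − 55 = 10.
Row 1: -2 − 4 + 10 + 18 + 12 + 29 = 63, so its missing entry is 65 − 63 = 2.
Column 1: -2 + 15 + 9 + 9 + 12 + 13 = 56, so its missing entry is 65 − 56 = 9.
Row 6: 9 + 18 + 3 + 17 − 4 + 24 = 67, so its missing entry is 65 − 67 = -2.

b = 12, m = 9, d = -2, q = 2, x = 10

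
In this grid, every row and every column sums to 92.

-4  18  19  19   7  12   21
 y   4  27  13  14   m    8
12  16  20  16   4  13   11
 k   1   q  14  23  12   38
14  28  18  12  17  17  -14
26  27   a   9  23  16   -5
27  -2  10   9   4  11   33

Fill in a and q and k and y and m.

The known cells in column 6 total 81, leaving 92 − 81 = 11 for the blank.
The known cells in row 2 total 77, leaving 92 − 77 = 15 for the blank.
The known cells in column 1 total 90, leaving 92 − 90 = 2 for the blank.
The known cells in row 4 total 90, leaving 92 − 90 = 2 for the blank.
The known cells in row 6 total 96, leaving 92 − 96 = -4 for the blank.

a = -4, q = 2, k = 2, y = 15, m = 11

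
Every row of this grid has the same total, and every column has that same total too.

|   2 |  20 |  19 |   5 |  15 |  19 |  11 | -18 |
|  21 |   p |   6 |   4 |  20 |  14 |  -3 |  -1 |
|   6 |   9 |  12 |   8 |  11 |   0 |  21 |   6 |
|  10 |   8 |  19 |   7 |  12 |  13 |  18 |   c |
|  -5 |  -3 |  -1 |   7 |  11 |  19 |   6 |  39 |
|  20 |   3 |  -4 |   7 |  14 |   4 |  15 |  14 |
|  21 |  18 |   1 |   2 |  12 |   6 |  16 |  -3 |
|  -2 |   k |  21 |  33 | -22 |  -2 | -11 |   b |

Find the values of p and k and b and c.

p = 12, k = 6, b = 50, c = -14

Rows 1 and 3 both sum to 73, so that's the common total.
The known cells in row 4 total 87, leaving 73 − 87 = -14 for the blank.
The known cells in row 2 total 61, leaving 73 − 61 = 12 for the blank.
The known cells in column 2 total 67, leaving 73 − 67 = 6 for the blank.
The known cells in row 8 total 23, leaving 73 − 23 = 50 for the blank.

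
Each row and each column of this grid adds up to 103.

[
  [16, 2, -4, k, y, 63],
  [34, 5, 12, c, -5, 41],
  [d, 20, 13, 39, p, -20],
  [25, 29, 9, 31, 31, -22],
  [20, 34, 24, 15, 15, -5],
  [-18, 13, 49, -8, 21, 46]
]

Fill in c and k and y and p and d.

Column 1: 16 + 34 + 25 + 20 − 18 = 77, so its missing entry is 103 − 77 = 26.
Row 3: 26 + 20 + 13 + 39 − 20 = 78, so its missing entry is 103 − 78 = 25.
Column 5: -5 + 25 + 31 + 15 + 21 = 87, so its missing entry is 103 − 87 = 16.
Row 1: 16 + 2 − 4 + 16 + 63 = 93, so its missing entry is 103 − 93 = 10.
Row 2: 34 + 5 + 12 − 5 + 41 = 87, so its missing entry is 103 − 87 = 16.

c = 16, k = 10, y = 16, p = 25, d = 26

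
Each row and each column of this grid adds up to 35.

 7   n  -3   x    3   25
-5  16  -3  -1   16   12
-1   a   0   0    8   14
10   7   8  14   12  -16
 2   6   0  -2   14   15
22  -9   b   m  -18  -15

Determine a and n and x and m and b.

a = 14, n = 1, x = 2, m = 22, b = 33

Row 3 has -1 + 0 + 0 + 8 + 14 = 21; the blank must be 35 − 21 = 14.
Column 2 has 16 + 14 + 7 + 6 − 9 = 34; the blank must be 35 − 34 = 1.
Row 1 has 7 + 1 − 3 + 3 + 25 = 33; the blank must be 35 − 33 = 2.
Column 4 has 2 − 1 + 0 + 14 − 2 = 13; the blank must be 35 − 13 = 22.
Row 6 has 22 − 9 + 22 − 18 − 15 = 2; the blank must be 35 − 2 = 33.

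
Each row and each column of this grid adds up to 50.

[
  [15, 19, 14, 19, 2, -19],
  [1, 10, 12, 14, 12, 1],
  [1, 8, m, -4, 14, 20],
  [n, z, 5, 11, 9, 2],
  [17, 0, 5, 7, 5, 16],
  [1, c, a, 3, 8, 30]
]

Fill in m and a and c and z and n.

m = 11, a = 3, c = 5, z = 8, n = 15

The known cells in column 1 total 35, leaving 50 − 35 = 15 for the blank.
The known cells in row 4 total 42, leaving 50 − 42 = 8 for the blank.
The known cells in column 2 total 45, leaving 50 − 45 = 5 for the blank.
The known cells in row 3 total 39, leaving 50 − 39 = 11 for the blank.
The known cells in row 6 total 47, leaving 50 − 47 = 3 for the blank.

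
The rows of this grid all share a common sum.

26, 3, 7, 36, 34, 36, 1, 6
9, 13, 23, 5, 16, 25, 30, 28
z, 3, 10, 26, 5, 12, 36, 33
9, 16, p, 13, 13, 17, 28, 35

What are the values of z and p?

z = 24, p = 18

Rows 1 and 2 both add up to 149, so every row sums to 149.
Row 3: 3 + 10 + 26 + 5 + 12 + 36 + 33 = 125, so the missing entry is 149 − 125 = 24.
Row 4: 9 + 16 + 13 + 13 + 17 + 28 + 35 = 131, so the missing entry is 149 − 131 = 18.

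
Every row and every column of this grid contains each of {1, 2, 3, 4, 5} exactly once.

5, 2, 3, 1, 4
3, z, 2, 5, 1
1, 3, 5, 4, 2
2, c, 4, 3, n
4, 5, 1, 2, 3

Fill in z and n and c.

z = 4, n = 5, c = 1

At (row 2, col 2): row 2 already has {1, 2, 3, 5}, so the value is 4.
Cell (4,2): column 2 already has {2, 3, 4, 5} → 1.
At (row 4, col 5): row 4 already has {1, 2, 3, 4}, so the value is 5.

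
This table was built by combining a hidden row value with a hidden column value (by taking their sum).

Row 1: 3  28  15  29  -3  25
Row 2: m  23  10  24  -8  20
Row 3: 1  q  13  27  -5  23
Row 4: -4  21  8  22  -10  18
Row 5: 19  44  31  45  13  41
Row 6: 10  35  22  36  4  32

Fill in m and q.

m = -2, q = 26

The difference between any two rows is the same in every column — this is an addition table with the headers hidden.
Row 2 minus row 1 is 20 − 25 = -5, so its entry in column 1 is 3 + (-5) = -2.
Row 3 minus row 1 is 23 − 25 = -2, so its entry in column 2 is 28 + (-2) = 26.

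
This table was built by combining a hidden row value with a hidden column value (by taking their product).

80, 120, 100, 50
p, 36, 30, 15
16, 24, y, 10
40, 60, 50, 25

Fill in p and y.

p = 24, y = 20

Each row is a constant multiple of every other row — this is a multiplication table with the headers hidden.
Row 2 is 15/50 = 3/10 times row 1, so its entry in column 1 is 80 × 3/10 = 24.
Row 3 is 10/50 = 1/5 times row 1, so its entry in column 3 is 100 × 1/5 = 20.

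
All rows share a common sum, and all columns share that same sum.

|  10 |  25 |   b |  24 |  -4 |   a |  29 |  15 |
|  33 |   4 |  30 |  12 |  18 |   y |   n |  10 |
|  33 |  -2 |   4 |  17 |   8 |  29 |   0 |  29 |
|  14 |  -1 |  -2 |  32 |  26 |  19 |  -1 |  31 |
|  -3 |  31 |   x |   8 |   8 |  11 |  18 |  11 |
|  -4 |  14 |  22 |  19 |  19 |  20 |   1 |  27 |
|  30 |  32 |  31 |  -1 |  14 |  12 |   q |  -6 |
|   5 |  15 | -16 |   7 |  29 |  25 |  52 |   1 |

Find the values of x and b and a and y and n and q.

x = 34, b = 15, a = 4, y = -2, n = 13, q = 6

Rows 3 and 4 both sum to 118, so that's the common total.
Row 5: -3 + 31 + 8 + 8 + 11 + 18 + 11 = 84, so its missing entry is 118 − 84 = 34.
Column 3: 30 + 4 − 2 + 34 + 22 + 31 − 16 = 103, so its missing entry is 118 − 103 = 15.
Row 1: 10 + 25 + 15 + 24 − 4 + 29 + 15 = 114, so its missing entry is 118 − 114 = 4.
Column 6: 4 + 29 + 19 + 11 + 20 + 12 + 25 = 120, so its missing entry is 118 − 120 = -2.
Row 7: 30 + 32 + 31 − 1 + 14 + 12 − 6 = 112, so its missing entry is 118 − 112 = 6.
Row 2: 33 + 4 + 30 + 12 + 18 − 2 + 10 = 105, so its missing entry is 118 − 105 = 13.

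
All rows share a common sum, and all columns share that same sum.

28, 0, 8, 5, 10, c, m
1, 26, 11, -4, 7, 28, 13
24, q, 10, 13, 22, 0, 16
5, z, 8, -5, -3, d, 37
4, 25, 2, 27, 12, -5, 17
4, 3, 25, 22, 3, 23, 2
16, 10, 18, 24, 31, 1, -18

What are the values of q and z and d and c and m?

Rows 2 and 5 both sum to 82, so that's the common total.
The known cells in row 3 total 85, leaving 82 − 85 = -3 for the blank.
The known cells in column 2 total 61, leaving 82 − 61 = 21 for the blank.
The known cells in column 7 total 67, leaving 82 − 67 = 15 for the blank.
The known cells in row 1 total 66, leaving 82 − 66 = 16 for the blank.
The known cells in row 4 total 63, leaving 82 − 63 = 19 for the blank.

q = -3, z = 21, d = 19, c = 16, m = 15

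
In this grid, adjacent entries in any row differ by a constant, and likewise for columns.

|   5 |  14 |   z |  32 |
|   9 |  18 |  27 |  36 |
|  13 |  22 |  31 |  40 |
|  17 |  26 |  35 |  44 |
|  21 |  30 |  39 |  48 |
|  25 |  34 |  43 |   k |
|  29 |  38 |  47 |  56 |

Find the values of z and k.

Along each row the entries change by 9 per step; down each column they change by 4.
Row 1: from 5 at column 1, stepping by 9 to column 3 gives 23.
Row 6: from 25 at column 1, stepping by 9 to column 4 gives 52.

z = 23, k = 52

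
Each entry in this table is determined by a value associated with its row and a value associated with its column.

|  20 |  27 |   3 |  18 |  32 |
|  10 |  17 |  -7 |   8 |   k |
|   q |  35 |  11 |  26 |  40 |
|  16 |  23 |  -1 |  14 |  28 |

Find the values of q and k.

q = 28, k = 22

The difference between any two rows is the same in every column — this is an addition table with the headers hidden.
Row 3 minus row 1 is 26 − 18 = 8, so its entry in column 1 is 20 + 8 = 28.
Row 2 minus row 1 is 8 − 18 = -10, so its entry in column 5 is 32 + (-10) = 22.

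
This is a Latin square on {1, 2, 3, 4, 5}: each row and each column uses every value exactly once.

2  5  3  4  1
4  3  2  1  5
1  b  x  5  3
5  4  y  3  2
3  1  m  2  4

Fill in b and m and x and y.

b = 2, m = 5, x = 4, y = 1

For row 4, column 3: row 4 already has {2, 3, 4, 5}; that leaves 1.
For row 3, column 2: column 2 already has {1, 3, 4, 5}; that leaves 2.
For row 5, column 3: row 5 already has {1, 2, 3, 4}; that leaves 5.
For row 3, column 3: row 3 already has {1, 2, 3, 5}; that leaves 4.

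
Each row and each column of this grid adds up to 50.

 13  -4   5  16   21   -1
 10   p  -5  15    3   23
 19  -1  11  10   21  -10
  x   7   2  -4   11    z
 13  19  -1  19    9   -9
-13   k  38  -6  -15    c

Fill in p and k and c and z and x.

p = 4, k = 25, c = 21, z = 26, x = 8

Row 2: 10 − 5 + 15 + 3 + 23 = 46, so its missing entry is 50 − 46 = 4.
Column 2: -4 + 4 − 1 + 7 + 19 = 25, so its missing entry is 50 − 25 = 25.
Row 6: -13 + 25 + 38 − 6 − 15 = 29, so its missing entry is 50 − 29 = 21.
Column 1: 13 + 10 + 19 + 13 − 13 = 42, so its missing entry is 50 − 42 = 8.
Row 4: 8 + 7 + 2 − 4 + 11 = 24, so its missing entry is 50 − 24 = 26.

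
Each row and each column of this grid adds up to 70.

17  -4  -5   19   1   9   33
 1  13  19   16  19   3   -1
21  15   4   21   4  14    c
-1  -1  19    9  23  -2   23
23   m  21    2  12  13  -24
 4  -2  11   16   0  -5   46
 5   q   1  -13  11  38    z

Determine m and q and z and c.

m = 23, q = 26, z = 2, c = -9

Row 5: 23 + 21 + 2 + 12 + 13 − 24 = 47, so its missing entry is 70 − 47 = 23.
Column 2: -4 + 13 + 15 − 1 + 23 − 2 = 44, so its missing entry is 70 − 44 = 26.
Row 7: 5 + 26 + 1 − 13 + 11 + 38 = 68, so its missing entry is 70 − 68 = 2.
Row 3: 21 + 15 + 4 + 21 + 4 + 14 = 79, so its missing entry is 70 − 79 = -9.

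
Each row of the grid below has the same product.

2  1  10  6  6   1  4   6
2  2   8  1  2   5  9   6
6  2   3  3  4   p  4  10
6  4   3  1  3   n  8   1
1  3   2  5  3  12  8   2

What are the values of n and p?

Rows 1 and 5 each multiply to 17280, so every row has product 17280.
Row 4: 6×4×3×1×3×8×1 = 1728, so the missing entry is 17280 ÷ 1728 = 10.
Row 3: 6×2×3×3×4×4×10 = 17280, so the missing entry is 17280 ÷ 17280 = 1.

n = 10, p = 1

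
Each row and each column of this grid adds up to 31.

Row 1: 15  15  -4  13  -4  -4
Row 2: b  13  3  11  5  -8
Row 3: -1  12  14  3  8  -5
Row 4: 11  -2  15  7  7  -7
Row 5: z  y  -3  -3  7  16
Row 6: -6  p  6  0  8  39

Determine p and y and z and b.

Row 2: 13 + 3 + 11 + 5 − 8 = 24, so its missing entry is 31 − 24 = 7.
Column 1: 15 + 7 − 1 + 11 − 6 = 26, so its missing entry is 31 − 26 = 5.
Row 5: 5 − 3 − 3 + 7 + 16 = 22, so its missing entry is 31 − 22 = 9.
Row 6: -6 + 6 + 0 + 8 + 39 = 47, so its missing entry is 31 − 47 = -16.

p = -16, y = 9, z = 5, b = 7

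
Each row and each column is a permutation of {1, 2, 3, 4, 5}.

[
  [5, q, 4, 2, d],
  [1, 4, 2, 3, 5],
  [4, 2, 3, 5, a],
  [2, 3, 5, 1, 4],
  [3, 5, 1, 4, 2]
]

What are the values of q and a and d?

q = 1, a = 1, d = 3

Cell (1,2): column 2 already has {2, 3, 4, 5} → 1.
At (row 3, col 5): row 3 already has {2, 3, 4, 5}, so the value is 1.
At (row 1, col 5): row 1 already has {1, 2, 4, 5}, so the value is 3.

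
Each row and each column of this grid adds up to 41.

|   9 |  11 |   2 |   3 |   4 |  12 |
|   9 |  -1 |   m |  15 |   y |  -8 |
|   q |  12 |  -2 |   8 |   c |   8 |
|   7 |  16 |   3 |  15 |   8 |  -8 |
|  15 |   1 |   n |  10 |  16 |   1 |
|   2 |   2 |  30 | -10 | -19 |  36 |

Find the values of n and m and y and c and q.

n = -2, m = 10, y = 16, c = 16, q = -1

The known cells in column 1 total 42, leaving 41 − 42 = -1 for the blank.
The known cells in row 3 total 25, leaving 41 − 25 = 16 for the blank.
The known cells in column 5 total 25, leaving 41 − 25 = 16 for the blank.
The known cells in row 2 total 31, leaving 41 − 31 = 10 for the blank.
The known cells in row 5 total 43, leaving 41 − 43 = -2 for the blank.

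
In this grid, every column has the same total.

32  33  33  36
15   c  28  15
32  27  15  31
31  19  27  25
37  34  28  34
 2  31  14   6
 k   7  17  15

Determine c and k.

c = 11, k = 13

Columns 3 and 4 both add up to 162, so every column sums to 162.
Column 2: 33 + 27 + 19 + 34 + 31 + 7 = 151, so the missing entry is 162 − 151 = 11.
Column 1: 32 + 15 + 32 + 31 + 37 + 2 = 149, so the missing entry is 162 − 149 = 13.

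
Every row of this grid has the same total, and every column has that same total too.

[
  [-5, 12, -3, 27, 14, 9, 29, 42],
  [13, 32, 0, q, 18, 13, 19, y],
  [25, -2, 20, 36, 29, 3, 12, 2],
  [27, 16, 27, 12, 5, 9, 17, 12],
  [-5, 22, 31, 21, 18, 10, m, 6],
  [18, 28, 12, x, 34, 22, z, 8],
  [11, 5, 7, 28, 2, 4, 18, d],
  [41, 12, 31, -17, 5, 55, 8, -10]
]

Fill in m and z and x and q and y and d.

m = 22, z = 0, x = 3, q = 15, y = 15, d = 50

Rows 1 and 3 both sum to 125, so that's the common total.
The known cells in row 5 total 103, leaving 125 − 103 = 22 for the blank.
The known cells in row 7 total 75, leaving 125 − 75 = 50 for the blank.
The known cells in column 8 total 110, leaving 125 − 110 = 15 for the blank.
The known cells in column 7 total 125, leaving 125 − 125 = 0 for the blank.
The known cells in row 6 total 122, leaving 125 − 122 = 3 for the blank.
The known cells in row 2 total 110, leaving 125 − 110 = 15 for the blank.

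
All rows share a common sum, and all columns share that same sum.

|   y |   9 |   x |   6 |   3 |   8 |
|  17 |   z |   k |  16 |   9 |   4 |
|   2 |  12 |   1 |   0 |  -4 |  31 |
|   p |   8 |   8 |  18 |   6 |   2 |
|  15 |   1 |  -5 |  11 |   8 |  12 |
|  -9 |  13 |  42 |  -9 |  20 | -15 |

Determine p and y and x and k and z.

p = 0, y = 17, x = -1, k = -3, z = -1

Rows 3 and 5 both sum to 42, so that's the common total.
Column 2: 9 + 12 + 8 + 1 + 13 = 43, so its missing entry is 42 − 43 = -1.
Row 2: 17 − 1 + 16 + 9 + 4 = 45, so its missing entry is 42 − 45 = -3.
Row 4: 8 + 8 + 18 + 6 + 2 = 42, so its missing entry is 42 − 42 = 0.
Column 1: 17 + 2 + 0 + 15 − 9 = 25, so its missing entry is 42 − 25 = 17.
Row 1: 17 + 9 + 6 + 3 + 8 = 43, so its missing entry is 42 − 43 = -1.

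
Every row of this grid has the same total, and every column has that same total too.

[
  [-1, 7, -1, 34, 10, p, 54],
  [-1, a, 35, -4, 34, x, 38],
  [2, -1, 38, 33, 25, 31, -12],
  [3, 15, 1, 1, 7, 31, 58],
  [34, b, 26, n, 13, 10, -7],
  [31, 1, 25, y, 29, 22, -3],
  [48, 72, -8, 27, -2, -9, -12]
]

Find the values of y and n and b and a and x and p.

Rows 3 and 4 both sum to 116, so that's the common total.
Row 1 has -1 + 7 − 1 + 34 + 10 + 54 = 103; the blank must be 116 − 103 = 13.
Column 6 has 13 + 31 + 31 + 10 + 22 − 9 = 98; the blank must be 116 − 98 = 18.
Row 2 has -1 + 35 − 4 + 34 + 18 + 38 = 120; the blank must be 116 − 120 = -4.
Row 6 has 31 + 1 + 25 + 29 + 22 − 3 = 105; the blank must be 116 − 105 = 11.
Column 4 has 34 − 4 + 33 + 1 + 11 + 27 = 102; the blank must be 116 − 102 = 14.
Row 5 has 34 + 26 + 14 + 13 + 10 − 7 = 90; the blank must be 116 − 90 = 26.

y = 11, n = 14, b = 26, a = -4, x = 18, p = 13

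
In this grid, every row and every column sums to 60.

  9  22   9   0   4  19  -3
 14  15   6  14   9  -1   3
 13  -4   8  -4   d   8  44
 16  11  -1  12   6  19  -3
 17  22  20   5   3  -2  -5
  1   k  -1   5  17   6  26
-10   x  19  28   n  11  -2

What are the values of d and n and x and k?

d = -5, n = 26, x = -12, k = 6

The known cells in row 6 total 54, leaving 60 − 54 = 6 for the blank.
The known cells in column 2 total 72, leaving 60 − 72 = -12 for the blank.
The known cells in row 3 total 65, leaving 60 − 65 = -5 for the blank.
The known cells in row 7 total 34, leaving 60 − 34 = 26 for the blank.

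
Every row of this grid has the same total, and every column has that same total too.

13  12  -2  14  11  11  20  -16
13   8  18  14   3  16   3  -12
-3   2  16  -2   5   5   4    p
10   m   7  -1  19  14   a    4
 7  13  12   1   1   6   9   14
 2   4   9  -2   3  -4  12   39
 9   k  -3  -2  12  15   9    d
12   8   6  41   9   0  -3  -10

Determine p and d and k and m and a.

p = 36, d = 8, k = 15, m = 1, a = 9

Rows 1 and 2 both sum to 63, so that's the common total.
Row 3: -3 + 2 + 16 − 2 + 5 + 5 + 4 = 27, so its missing entry is 63 − 27 = 36.
Column 8: -16 − 12 + 36 + 4 + 14 + 39 − 10 = 55, so its missing entry is 63 − 55 = 8.
Row 7: 9 − 3 − 2 + 12 + 15 + 9 + 8 = 48, so its missing entry is 63 − 48 = 15.
Column 2: 12 + 8 + 2 + 13 + 4 + 15 + 8 = 62, so its missing entry is 63 − 62 = 1.
Row 4: 10 + 1 + 7 − 1 + 19 + 14 + 4 = 54, so its missing entry is 63 − 54 = 9.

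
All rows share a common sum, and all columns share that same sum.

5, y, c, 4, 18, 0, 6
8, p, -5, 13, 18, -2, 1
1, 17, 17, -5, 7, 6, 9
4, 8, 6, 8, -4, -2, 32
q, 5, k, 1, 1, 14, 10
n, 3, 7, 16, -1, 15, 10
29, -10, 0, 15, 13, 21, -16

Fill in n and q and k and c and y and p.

Rows 3 and 4 both sum to 52, so that's the common total.
Row 2: 8 − 5 + 13 + 18 − 2 + 1 = 33, so its missing entry is 52 − 33 = 19.
Column 2: 19 + 17 + 8 + 5 + 3 − 10 = 42, so its missing entry is 52 − 42 = 10.
Row 1: 5 + 10 + 4 + 18 + 0 + 6 = 43, so its missing entry is 52 − 43 = 9.
Column 3: 9 − 5 + 17 + 6 + 7 + 0 = 34, so its missing entry is 52 − 34 = 18.
Row 5: 5 + 18 + 1 + 1 + 14 + 10 = 49, so its missing entry is 52 − 49 = 3.
Row 6: 3 + 7 + 16 − 1 + 15 + 10 = 50, so its missing entry is 52 − 50 = 2.

n = 2, q = 3, k = 18, c = 9, y = 10, p = 19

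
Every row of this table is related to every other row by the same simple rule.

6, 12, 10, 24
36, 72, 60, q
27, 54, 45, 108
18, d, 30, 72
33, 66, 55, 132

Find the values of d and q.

d = 36, q = 144

Each row is a constant multiple of every other row — this is a multiplication table with the headers hidden.
Row 4 is 18/6 = 3/1 times row 1, so its entry in column 2 is 12 × 3/1 = 36.
Row 2 is 36/6 = 6/1 times row 1, so its entry in column 4 is 24 × 6/1 = 144.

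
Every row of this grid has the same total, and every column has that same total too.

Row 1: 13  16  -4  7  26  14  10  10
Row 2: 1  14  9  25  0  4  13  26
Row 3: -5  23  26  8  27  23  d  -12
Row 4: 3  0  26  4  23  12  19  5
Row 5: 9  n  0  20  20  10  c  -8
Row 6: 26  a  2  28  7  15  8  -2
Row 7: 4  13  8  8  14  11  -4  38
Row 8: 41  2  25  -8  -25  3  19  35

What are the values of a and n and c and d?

a = 8, n = 16, c = 25, d = 2

Rows 1 and 2 both sum to 92, so that's the common total.
Row 6: 26 + 2 + 28 + 7 + 15 + 8 − 2 = 84, so its missing entry is 92 − 84 = 8.
Column 2: 16 + 14 + 23 + 0 + 8 + 13 + 2 = 76, so its missing entry is 92 − 76 = 16.
Row 5: 9 + 16 + 0 + 20 + 20 + 10 − 8 = 67, so its missing entry is 92 − 67 = 25.
Row 3: -5 + 23 + 26 + 8 + 27 + 23 − 12 = 90, so its missing entry is 92 − 90 = 2.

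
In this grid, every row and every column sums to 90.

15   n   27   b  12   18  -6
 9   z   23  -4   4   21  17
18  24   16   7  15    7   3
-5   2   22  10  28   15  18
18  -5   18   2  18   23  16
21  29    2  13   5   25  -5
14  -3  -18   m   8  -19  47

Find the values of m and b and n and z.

The known cells in row 2 total 70, leaving 90 − 70 = 20 for the blank.
The known cells in column 2 total 67, leaving 90 − 67 = 23 for the blank.
The known cells in row 7 total 29, leaving 90 − 29 = 61 for the blank.
The known cells in row 1 total 89, leaving 90 − 89 = 1 for the blank.

m = 61, b = 1, n = 23, z = 20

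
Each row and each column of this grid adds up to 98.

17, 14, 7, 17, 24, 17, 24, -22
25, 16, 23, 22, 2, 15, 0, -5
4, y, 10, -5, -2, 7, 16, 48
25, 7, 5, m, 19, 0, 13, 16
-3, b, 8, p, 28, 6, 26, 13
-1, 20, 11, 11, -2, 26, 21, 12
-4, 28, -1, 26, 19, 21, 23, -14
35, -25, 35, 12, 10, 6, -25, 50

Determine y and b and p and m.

y = 20, b = 18, p = 2, m = 13

The known cells in row 4 total 85, leaving 98 − 85 = 13 for the blank.
The known cells in row 3 total 78, leaving 98 − 78 = 20 for the blank.
The known cells in column 2 total 80, leaving 98 − 80 = 18 for the blank.
The known cells in row 5 total 96, leaving 98 − 96 = 2 for the blank.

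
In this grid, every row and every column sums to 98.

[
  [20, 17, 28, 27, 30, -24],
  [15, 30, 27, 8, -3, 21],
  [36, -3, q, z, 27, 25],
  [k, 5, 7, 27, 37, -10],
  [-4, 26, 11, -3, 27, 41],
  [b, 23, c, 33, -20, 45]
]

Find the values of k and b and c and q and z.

Row 4: 5 + 7 + 27 + 37 − 10 = 66, so its missing entry is 98 − 66 = 32.
Column 4: 27 + 8 + 27 − 3 + 33 = 92, so its missing entry is 98 − 92 = 6.
Column 1: 20 + 15 + 36 + 32 − 4 = 99, so its missing entry is 98 − 99 = -1.
Row 3: 36 − 3 + 6 + 27 + 25 = 91, so its missing entry is 98 − 91 = 7.
Row 6: -1 + 23 + 33 − 20 + 45 = 80, so its missing entry is 98 − 80 = 18.

k = 32, b = -1, c = 18, q = 7, z = 6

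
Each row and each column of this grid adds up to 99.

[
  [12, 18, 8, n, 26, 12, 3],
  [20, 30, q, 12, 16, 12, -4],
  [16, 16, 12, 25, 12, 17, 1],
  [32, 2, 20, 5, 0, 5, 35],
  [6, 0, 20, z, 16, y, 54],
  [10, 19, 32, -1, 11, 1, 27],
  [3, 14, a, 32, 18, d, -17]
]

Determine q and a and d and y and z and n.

Row 2 has 20 + 30 + 12 + 16 + 12 − 4 = 86; the blank must be 99 − 86 = 13.
Column 3 has 8 + 13 + 12 + 20 + 20 + 32 = 105; the blank must be 99 − 105 = -6.
Row 7 has 3 + 14 − 6 + 32 + 18 − 17 = 44; the blank must be 99 − 44 = 55.
Row 1 has 12 + 18 + 8 + 26 + 12 + 3 = 79; the blank must be 99 − 79 = 20.
Column 4 has 20 + 12 + 25 + 5 − 1 + 32 = 93; the blank must be 99 − 93 = 6.
Row 5 has 6 + 0 + 20 + 6 + 16 + 54 = 102; the blank must be 99 − 102 = -3.

q = 13, a = -6, d = 55, y = -3, z = 6, n = 20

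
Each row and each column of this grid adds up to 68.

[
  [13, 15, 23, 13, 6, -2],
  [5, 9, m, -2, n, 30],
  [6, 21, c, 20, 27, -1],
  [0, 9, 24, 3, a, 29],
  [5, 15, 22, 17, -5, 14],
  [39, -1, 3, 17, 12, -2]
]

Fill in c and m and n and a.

c = -5, m = 1, n = 25, a = 3

The known cells in row 4 total 65, leaving 68 − 65 = 3 for the blank.
The known cells in column 5 total 43, leaving 68 − 43 = 25 for the blank.
The known cells in row 2 total 67, leaving 68 − 67 = 1 for the blank.
The known cells in row 3 total 73, leaving 68 − 73 = -5 for the blank.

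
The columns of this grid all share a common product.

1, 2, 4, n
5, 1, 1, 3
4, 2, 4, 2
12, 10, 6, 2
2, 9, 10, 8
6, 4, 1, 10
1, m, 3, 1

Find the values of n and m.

Columns 1 and 3 each multiply to 2880, so every column has product 2880.
Column 4: 3×2×2×8×10×1 = 960, so the missing entry is 2880 ÷ 960 = 3.
Column 2: 2×1×2×10×9×4 = 1440, so the missing entry is 2880 ÷ 1440 = 2.

n = 3, m = 2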